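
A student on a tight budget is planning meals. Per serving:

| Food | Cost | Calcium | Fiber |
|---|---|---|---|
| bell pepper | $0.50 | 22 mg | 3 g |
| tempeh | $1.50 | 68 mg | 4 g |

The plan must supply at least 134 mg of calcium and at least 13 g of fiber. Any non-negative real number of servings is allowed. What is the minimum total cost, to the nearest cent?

A basic optimal solution has at most two foods positive. Try each food alone and each pair with both targets met exactly.
bell pepper only: max(134/22, 13/3) = 6.091 servings → $3.05.
tempeh only: max(134/68, 13/4) = 3.25 servings → $4.88.
bell pepper + tempeh with both tight: 3 servings and 1 serving → $3.00.
So the least-cost plan costs $3.00.

$3.00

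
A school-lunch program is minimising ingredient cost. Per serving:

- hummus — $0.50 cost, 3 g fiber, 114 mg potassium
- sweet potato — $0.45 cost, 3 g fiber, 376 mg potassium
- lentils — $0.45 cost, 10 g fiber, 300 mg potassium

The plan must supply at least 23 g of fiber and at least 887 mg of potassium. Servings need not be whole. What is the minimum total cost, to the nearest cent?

$1.25

Minimising a linear cost over {fiber ≥ 23, potassium ≥ 887, servings ≥ 0} — the optimum is at a vertex, using one or two foods.
hummus only: max(23/3, 887/114) = 7.781 servings → $3.89.
sweet potato only: max(23/3, 887/376) = 7.667 servings → $3.45.
lentils only: max(23/10, 887/300) = 2.957 servings → $1.33.
hummus + sweet potato with both tight: 7.617 servings and 0.04962 servings → $3.83.
hummus + lentils: intersection lies outside the first quadrant.
sweet potato + lentils with both tight: 0.6888 servings and 2.093 servings → $1.25.
So the least-cost plan costs $1.25.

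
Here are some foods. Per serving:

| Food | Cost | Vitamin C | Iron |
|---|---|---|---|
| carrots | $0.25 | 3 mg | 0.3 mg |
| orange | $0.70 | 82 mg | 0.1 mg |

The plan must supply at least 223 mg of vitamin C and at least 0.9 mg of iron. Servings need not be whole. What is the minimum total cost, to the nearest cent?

$2.38

carrots only: max(223/3, 0.9/0.3) = 74.33 servings → $18.58.
orange only: max(223/82, 0.9/0.1) = 9 servings → $6.30.
carrots + orange with both tight: 2.119 servings and 2.642 servings → $2.38.
So the least-cost plan costs $2.38.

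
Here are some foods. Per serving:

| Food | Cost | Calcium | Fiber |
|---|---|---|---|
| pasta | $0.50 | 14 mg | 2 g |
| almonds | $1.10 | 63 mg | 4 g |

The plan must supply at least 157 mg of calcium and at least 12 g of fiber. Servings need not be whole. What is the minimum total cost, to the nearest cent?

The cheapest plan sits at a corner of the feasible region — with two constraints it uses at most two foods.
pasta only: max(157/14, 12/2) = 11.21 servings → $5.61.
almonds only: max(157/63, 12/4) = 3 servings → $3.30.
pasta + almonds with both tight: 1.829 servings and 2.086 servings → $3.21.
The minimum over all feasible corners is $3.21.

$3.21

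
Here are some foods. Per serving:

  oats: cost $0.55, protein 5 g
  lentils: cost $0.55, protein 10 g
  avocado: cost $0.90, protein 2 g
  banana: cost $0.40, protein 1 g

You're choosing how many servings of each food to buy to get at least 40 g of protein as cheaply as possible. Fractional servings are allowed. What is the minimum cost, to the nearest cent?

$2.20

Cost per g of protein: lentils $0.0550, oats $0.1100, banana $0.4000, avocado $0.4500.
With no serving limits, use only lentils: 40 g / 10 g = 4 servings × $0.55 = $2.20.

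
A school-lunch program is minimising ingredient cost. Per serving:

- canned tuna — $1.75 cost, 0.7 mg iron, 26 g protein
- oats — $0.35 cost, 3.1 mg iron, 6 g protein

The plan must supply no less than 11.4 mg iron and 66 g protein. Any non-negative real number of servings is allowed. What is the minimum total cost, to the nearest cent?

$3.85

A basic optimal solution has at most two foods positive. Try each food alone and each pair with both targets met exactly.
canned tuna only: max(11.4/0.7, 66/26) = 16.29 servings → $28.50.
oats only: max(11.4/3.1, 66/6) = 11 servings → $3.85.
canned tuna + oats with both tight: 1.783 servings and 3.275 servings → $4.27.
The minimum over all feasible corners is $3.85.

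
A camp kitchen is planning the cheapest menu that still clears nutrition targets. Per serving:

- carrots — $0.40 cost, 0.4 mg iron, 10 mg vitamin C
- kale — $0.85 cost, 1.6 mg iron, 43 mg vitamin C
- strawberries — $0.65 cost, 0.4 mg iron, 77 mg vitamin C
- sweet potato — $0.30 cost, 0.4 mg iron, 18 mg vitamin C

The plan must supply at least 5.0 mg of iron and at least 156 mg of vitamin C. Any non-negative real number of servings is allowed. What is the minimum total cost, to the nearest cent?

$2.80

The cheapest plan sits at a corner of the feasible region — with two constraints it uses at most two foods.
carrots only: max(5.0/0.4, 156/10) = 15.6 servings → $6.24.
kale only: max(5.0/1.6, 156/43) = 3.628 servings → $3.08.
strawberries only: max(5.0/0.4, 156/77) = 12.5 servings → $8.12.
sweet potato only: max(5.0/0.4, 156/18) = 12.5 servings → $3.75.
carrots + kale: intersection lies outside the first quadrant.
carrots + strawberries with both tight: 12.04 servings and 0.4627 servings → $5.12.
carrots + sweet potato with both tight: 8.625 servings and 3.875 servings → $4.61.
kale + strawberries with both tight: 3.043 servings and 0.3264 servings → $2.80.
kale + sweet potato with both tight: 2.379 servings and 2.983 servings → $2.92.
strawberries + sweet potato: intersection lies outside the first quadrant.
So the least-cost plan costs $2.80.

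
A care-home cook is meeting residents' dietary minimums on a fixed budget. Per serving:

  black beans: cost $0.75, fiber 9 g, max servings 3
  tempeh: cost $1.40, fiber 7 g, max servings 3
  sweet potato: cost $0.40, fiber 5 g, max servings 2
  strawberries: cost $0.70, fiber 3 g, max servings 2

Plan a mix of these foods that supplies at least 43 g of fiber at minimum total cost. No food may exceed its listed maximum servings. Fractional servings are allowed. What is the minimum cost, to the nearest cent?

$4.25

Cost per g of fiber: sweet potato $0.0800, black beans $0.0833, tempeh $0.2000, strawberries $0.2333.
Take 2 servings of sweet potato: +10.0 g fiber for $0.80 (total $0.80, still need 33.0 g).
Take 3 servings of black beans: +27.0 g fiber for $2.25 (total $3.05, still need 6.0 g).
Take 0.8571 servings of tempeh: +6.0 g fiber for $1.20 (total $4.25, still need 0.0 g).
Filling from the cheapest source first is optimal under one linear minimum: $4.25.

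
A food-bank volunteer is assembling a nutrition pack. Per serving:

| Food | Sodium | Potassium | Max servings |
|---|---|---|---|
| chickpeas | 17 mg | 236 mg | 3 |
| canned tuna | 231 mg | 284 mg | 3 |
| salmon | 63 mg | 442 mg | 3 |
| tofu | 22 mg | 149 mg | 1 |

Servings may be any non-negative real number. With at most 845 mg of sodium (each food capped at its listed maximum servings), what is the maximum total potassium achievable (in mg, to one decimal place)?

2899.8 mg

Potassium per mg sodium: chickpeas 13.88, salmon 7.016, tofu 6.773, canned tuna 1.229.
Take 3 servings of chickpeas: uses 51 mg sodium, +708.0 mg potassium (running total 708.0 mg).
Take 3 servings of salmon: uses 189 mg sodium, +1326.0 mg potassium (running total 2034.0 mg).
Take 1 serving of tofu: uses 22 mg sodium, +149.0 mg potassium (running total 2183.0 mg).
Take 2.524 servings of canned tuna: uses 583 mg sodium, +716.8 mg potassium (running total 2899.8 mg).
Filling greedily by potassium-per-mg sodium is optimal for one linear limit, giving 2899.8 mg.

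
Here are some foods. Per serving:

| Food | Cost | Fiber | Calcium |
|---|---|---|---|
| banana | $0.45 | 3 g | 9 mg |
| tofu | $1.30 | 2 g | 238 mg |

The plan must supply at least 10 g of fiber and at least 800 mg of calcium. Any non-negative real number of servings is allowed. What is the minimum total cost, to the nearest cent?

$4.82

With two linear requirements the optimum uses one or two foods; enumerate the corners.
banana only: max(10/3, 800/9) = 88.89 servings → $40.00.
tofu only: max(10/2, 800/238) = 5 servings → $6.50.
banana + tofu with both tight: 1.121 servings and 3.319 servings → $4.82.
So the least-cost plan costs $4.82.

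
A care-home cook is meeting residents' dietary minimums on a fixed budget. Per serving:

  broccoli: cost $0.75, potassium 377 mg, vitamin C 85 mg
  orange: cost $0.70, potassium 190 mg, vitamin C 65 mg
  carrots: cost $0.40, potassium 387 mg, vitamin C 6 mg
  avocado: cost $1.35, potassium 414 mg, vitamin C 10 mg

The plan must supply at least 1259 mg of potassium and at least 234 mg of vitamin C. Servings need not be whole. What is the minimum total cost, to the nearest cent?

This is a tiny linear program; its minimum lies at a vertex of the feasible set. List the vertices and price them.
broccoli only: max(1259/377, 234/85) = 3.34 servings → $2.50.
orange only: max(1259/190, 234/65) = 6.626 servings → $4.64.
carrots only: max(1259/387, 234/6) = 39 servings → $15.60.
avocado only: max(1259/414, 234/10) = 23.4 servings → $31.59.
broccoli + orange: intersection lies outside the first quadrant.
broccoli + carrots with both tight: 2.71 servings and 0.6136 servings → $2.28.
broccoli + avocado with both tight: 2.683 servings and 0.5982 servings → $2.82.
orange + carrots with both tight: 3.456 servings and 1.556 servings → $3.04.
orange + avocado with both tight: 3.37 servings and 1.494 servings → $4.38.
carrots + avocado: the both-tight solution has a negative serving — not a feasible corner.
The minimum over all feasible corners is $2.28.

$2.28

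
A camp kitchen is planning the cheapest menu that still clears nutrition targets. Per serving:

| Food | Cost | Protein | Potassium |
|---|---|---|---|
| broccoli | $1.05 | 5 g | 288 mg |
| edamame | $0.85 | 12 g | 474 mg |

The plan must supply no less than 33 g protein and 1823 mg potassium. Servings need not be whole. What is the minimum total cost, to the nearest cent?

$3.27

Compare the cost at each extreme point of the feasible region.
broccoli only: max(33/5, 1823/288) = 6.6 servings → $6.93.
edamame only: max(33/12, 1823/474) = 3.846 servings → $3.27.
broccoli + edamame with both tight: 5.74 servings and 0.3582 servings → $6.33.
Cheapest feasible corner: $3.27.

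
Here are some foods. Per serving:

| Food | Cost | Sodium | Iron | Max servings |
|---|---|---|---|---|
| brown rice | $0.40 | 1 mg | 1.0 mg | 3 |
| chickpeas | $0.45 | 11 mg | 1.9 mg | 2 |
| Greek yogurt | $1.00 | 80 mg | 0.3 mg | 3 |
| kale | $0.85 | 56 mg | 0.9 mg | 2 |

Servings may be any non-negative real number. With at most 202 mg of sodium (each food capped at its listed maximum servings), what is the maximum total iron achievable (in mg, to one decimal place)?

Iron per mg sodium: brown rice 1, chickpeas 0.1727, kale 0.01607, Greek yogurt 0.00375.
Take 3 servings of brown rice: uses 3 mg sodium, +3.0 mg iron (running total 3.0 mg).
Take 2 servings of chickpeas: uses 22 mg sodium, +3.8 mg iron (running total 6.8 mg).
Take 2 servings of kale: uses 112 mg sodium, +1.8 mg iron (running total 8.6 mg).
Take 0.8125 servings of Greek yogurt: uses 65 mg sodium, +0.2 mg iron (running total 8.8 mg).
Filling greedily by iron-per-mg sodium is optimal for one linear limit, giving 8.8 mg.

8.8 mg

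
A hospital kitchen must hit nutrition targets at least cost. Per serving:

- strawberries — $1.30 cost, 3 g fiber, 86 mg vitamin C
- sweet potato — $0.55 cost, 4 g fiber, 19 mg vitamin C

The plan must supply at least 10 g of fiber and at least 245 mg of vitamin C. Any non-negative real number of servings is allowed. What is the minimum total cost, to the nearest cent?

Check every corner: each single food scaled to meet both minima, and each pair solved so both constraints bind.
strawberries only: max(10/3, 245/86) = 3.333 servings → $4.33.
sweet potato only: max(10/4, 245/19) = 12.89 servings → $7.09.
strawberries + sweet potato with both tight: 2.753 servings and 0.4355 servings → $3.82.
Cheapest feasible corner: $3.82.

$3.82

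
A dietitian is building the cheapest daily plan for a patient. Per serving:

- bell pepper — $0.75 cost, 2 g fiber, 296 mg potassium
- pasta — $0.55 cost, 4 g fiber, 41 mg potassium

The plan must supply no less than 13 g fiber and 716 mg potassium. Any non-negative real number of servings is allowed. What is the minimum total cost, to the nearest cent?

With two linear requirements the optimum uses one or two foods; enumerate the corners.
bell pepper only: max(13/2, 716/296) = 6.5 servings → $4.88.
pasta only: max(13/4, 716/41) = 17.46 servings → $9.60.
bell pepper + pasta with both tight: 2.115 servings and 2.192 servings → $2.79.
So the least-cost plan costs $2.79.

$2.79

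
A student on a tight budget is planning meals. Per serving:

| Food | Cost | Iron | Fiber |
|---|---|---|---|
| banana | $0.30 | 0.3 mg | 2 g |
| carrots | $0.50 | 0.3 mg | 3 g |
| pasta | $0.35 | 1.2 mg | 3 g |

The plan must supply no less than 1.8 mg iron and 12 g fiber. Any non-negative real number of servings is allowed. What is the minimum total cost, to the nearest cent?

$1.40

A basic optimal solution has at most two foods positive. Try each food alone and each pair with both targets met exactly.
banana only: max(1.8/0.3, 12/2) = 6 servings → $1.80.
carrots only: max(1.8/0.3, 12/3) = 6 servings → $3.00.
pasta only: max(1.8/1.2, 12/3) = 4 servings → $1.40.
banana + carrots with both tight: 6 servings and 0 servings → $1.80.
banana + pasta with both tight: 6 servings and 0 servings → $1.80.
carrots + pasta with both tight: 3.333 servings and 0.6667 servings → $1.90.
So the least-cost plan costs $1.40.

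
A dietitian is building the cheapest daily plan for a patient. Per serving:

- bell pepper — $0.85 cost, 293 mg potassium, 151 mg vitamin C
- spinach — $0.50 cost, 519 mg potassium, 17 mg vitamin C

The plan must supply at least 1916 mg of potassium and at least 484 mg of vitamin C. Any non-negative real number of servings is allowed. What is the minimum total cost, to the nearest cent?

$3.54

Minimising a linear cost over {potassium ≥ 1916, vitamin C ≥ 484, servings ≥ 0} — the optimum is at a vertex, using one or two foods.
bell pepper only: max(1916/293, 484/151) = 6.539 servings → $5.56.
spinach only: max(1916/519, 484/17) = 28.47 servings → $14.24.
bell pepper + spinach with both tight: 2.979 servings and 2.01 servings → $3.54.
So the least-cost plan costs $3.54.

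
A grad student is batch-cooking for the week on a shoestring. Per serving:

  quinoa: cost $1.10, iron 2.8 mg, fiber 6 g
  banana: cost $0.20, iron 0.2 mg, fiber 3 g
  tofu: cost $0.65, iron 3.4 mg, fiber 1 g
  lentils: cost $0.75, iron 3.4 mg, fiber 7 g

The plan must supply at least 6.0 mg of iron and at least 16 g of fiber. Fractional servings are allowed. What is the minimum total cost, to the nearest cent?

Check every corner: each single food scaled to meet both minima, and each pair solved so both constraints bind.
quinoa only: max(6.0/2.8, 16/6) = 2.667 servings → $2.93.
banana only: max(6.0/0.2, 16/3) = 30 servings → $6.00.
tofu only: max(6.0/3.4, 16/1) = 16 servings → $10.40.
lentils only: max(6.0/3.4, 16/7) = 2.286 servings → $1.71.
quinoa + banana with both tight: 2.056 servings and 1.222 servings → $2.51.
quinoa + tofu with both targets exact would need a negative amount; discard.
quinoa + lentils: the both-tight solution has a negative serving — not a feasible corner.
banana + tofu with both tight: 4.84 servings and 1.48 servings → $1.93.
banana + lentils with both tight: 1.409 servings and 1.682 servings → $1.54.
tofu + lentils with both targets exact would need a negative amount; discard.
The minimum over all feasible corners is $1.54.

$1.54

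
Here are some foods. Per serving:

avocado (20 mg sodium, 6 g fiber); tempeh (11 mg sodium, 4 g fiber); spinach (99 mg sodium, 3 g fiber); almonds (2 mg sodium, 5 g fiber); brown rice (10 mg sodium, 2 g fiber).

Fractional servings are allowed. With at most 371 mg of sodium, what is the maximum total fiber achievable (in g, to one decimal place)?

927.5 g

Fiber per mg sodium: almonds 2.5, tempeh 0.3636, avocado 0.3, brown rice 0.2, spinach 0.0303.
With no serving limits, spend the whole sodium allowance on almonds: 371 mg / 2 mg × 5 g = 927.5 g.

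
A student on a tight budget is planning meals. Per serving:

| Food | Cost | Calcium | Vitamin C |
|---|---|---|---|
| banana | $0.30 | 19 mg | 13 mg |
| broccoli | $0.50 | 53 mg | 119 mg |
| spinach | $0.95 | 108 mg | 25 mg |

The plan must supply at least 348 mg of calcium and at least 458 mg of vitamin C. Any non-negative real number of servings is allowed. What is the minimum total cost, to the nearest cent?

$3.18

Compare the cost at each extreme point of the feasible region.
banana only: max(348/19, 458/13) = 35.23 servings → $10.57.
broccoli only: max(348/53, 458/119) = 6.566 servings → $3.28.
spinach only: max(348/108, 458/25) = 18.32 servings → $17.40.
banana + broccoli with both tight: 10.9 servings and 2.658 servings → $4.60.
banana + spinach: the both-tight solution has a negative serving — not a feasible corner.
broccoli + spinach with both tight: 3.536 servings and 1.487 servings → $3.18.
The minimum over all feasible corners is $3.18.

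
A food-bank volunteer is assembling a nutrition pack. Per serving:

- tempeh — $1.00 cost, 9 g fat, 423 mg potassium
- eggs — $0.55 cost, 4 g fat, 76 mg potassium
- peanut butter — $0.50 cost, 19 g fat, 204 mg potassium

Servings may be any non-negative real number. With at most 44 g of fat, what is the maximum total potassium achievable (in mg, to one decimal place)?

2068.0 mg

Potassium per g fat: tempeh 47, eggs 19, peanut butter 10.74.
With no serving limits, spend the whole fat allowance on tempeh: 44 g / 9 g × 423 mg = 2068.0 mg.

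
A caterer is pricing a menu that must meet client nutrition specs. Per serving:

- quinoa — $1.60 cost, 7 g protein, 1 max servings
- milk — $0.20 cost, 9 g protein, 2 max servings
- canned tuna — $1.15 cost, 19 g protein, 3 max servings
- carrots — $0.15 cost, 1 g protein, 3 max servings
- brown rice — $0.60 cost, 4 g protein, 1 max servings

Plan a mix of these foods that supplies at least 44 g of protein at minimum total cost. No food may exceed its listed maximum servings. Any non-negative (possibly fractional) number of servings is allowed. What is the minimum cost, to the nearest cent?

Cost per g of protein: milk $0.0222, canned tuna $0.0605, carrots $0.1500, brown rice $0.1500, quinoa $0.2286.
Take 2 servings of milk: +18.0 g protein for $0.40 (total $0.40, still need 26.0 g).
Take 1.368 servings of canned tuna: +26.0 g protein for $1.57 (total $1.97, still need 0.0 g).
Greedy by cheapest-per-g is optimal for a single linear constraint, so the minimum cost is $1.97.

$1.97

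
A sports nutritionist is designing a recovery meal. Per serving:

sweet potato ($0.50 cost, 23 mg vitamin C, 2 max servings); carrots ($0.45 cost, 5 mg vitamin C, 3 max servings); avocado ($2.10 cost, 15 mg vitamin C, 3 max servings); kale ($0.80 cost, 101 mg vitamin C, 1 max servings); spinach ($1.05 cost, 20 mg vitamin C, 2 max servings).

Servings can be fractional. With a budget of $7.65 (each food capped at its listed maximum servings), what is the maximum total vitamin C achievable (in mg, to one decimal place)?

219.1 mg

Vitamin C per dollar: kale 126.2, sweet potato 46, spinach 19.05, carrots 11.11, avocado 7.143.
Take 1 serving of kale: spends $0.80, +101.0 mg vitamin C (running total 101.0 mg).
Take 2 servings of sweet potato: spends $1.00, +46.0 mg vitamin C (running total 147.0 mg).
Take 2 servings of spinach: spends $2.10, +40.0 mg vitamin C (running total 187.0 mg).
Take 3 servings of carrots: spends $1.35, +15.0 mg vitamin C (running total 202.0 mg).
Take 1.143 servings of avocado: spends $2.40, +17.1 mg vitamin C (running total 219.1 mg).
Greedy by best ratio exhausts the cost allowance optimally: 219.1 mg.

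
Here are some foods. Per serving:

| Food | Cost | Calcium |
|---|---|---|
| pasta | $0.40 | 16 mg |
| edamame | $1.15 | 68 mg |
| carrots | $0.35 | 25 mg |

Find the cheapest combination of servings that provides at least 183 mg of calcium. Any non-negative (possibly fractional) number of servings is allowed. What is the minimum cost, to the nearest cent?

Cost per mg of calcium: carrots $0.0140, edamame $0.0169, pasta $0.0250.
With no serving limits, use only carrots: 183 mg / 25 mg = 7.32 servings × $0.35 = $2.56.

$2.56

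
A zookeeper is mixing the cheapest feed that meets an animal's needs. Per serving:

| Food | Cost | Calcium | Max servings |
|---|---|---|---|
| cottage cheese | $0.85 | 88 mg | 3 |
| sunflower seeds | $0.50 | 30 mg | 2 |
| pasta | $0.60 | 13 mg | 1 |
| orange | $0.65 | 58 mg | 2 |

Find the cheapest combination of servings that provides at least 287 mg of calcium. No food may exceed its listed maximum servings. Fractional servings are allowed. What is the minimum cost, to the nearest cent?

Cost per mg of calcium: cottage cheese $0.0097, orange $0.0112, sunflower seeds $0.0167, pasta $0.0462.
Take 3 servings of cottage cheese: +264.0 mg calcium for $2.55 (total $2.55, still need 23.0 mg).
Take 0.3966 servings of orange: +23.0 mg calcium for $0.26 (total $2.81, still need 0.0 mg).
Greedy by cheapest-per-mg is optimal for a single linear constraint, so the minimum cost is $2.81.

$2.81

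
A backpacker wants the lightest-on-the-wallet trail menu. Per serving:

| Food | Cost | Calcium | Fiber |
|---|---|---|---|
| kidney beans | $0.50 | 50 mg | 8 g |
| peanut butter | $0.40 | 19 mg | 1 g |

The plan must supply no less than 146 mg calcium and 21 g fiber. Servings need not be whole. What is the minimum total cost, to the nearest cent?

Compare the cost at each extreme point of the feasible region.
kidney beans only: max(146/50, 21/8) = 2.92 servings → $1.46.
peanut butter only: max(146/19, 21/1) = 21 servings → $8.40.
kidney beans + peanut butter with both tight: 2.48 servings and 1.157 servings → $1.70.
Cheapest feasible corner: $1.46.

$1.46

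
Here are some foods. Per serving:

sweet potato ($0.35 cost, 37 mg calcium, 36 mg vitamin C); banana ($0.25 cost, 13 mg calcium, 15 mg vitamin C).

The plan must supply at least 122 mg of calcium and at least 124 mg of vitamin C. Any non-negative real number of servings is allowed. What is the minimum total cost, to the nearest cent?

With two linear requirements the optimum uses one or two foods; enumerate the corners.
sweet potato only: max(122/37, 124/36) = 3.444 servings → $1.21.
banana only: max(122/13, 124/15) = 9.385 servings → $2.35.
sweet potato + banana with both tight: 2.506 servings and 2.253 servings → $1.44.
Cheapest feasible corner: $1.21.

$1.21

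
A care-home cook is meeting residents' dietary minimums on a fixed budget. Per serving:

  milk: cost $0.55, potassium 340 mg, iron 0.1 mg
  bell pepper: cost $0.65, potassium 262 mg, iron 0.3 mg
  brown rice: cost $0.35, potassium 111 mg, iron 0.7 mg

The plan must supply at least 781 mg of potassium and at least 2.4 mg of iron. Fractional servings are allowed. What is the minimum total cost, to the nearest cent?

The cheapest plan sits at a corner of the feasible region — with two constraints it uses at most two foods.
milk only: max(781/340, 2.4/0.1) = 24 servings → $13.20.
bell pepper only: max(781/262, 2.4/0.3) = 8 servings → $5.20.
brown rice only: max(781/111, 2.4/0.7) = 7.036 servings → $2.46.
milk + bell pepper: intersection lies outside the first quadrant.
milk + brown rice with both tight: 1.235 servings and 3.252 servings → $1.82.
bell pepper + brown rice with both tight: 1.867 servings and 2.628 servings → $2.13.
Cheapest feasible corner: $1.82.

$1.82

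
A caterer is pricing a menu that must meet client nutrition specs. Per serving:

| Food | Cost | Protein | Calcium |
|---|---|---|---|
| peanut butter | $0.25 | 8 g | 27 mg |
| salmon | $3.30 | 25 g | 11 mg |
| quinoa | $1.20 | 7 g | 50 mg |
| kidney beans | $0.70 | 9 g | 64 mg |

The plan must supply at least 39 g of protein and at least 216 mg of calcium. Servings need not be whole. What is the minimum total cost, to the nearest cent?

A basic optimal solution has at most two foods positive. Try each food alone and each pair with both targets met exactly.
peanut butter only: max(39/8, 216/27) = 8 servings → $2.00.
salmon only: max(39/25, 216/11) = 19.64 servings → $64.80.
quinoa only: max(39/7, 216/50) = 5.571 servings → $6.69.
kidney beans only: max(39/9, 216/64) = 4.333 servings → $3.03.
peanut butter + salmon with both targets exact would need a negative amount; discard.
peanut butter + quinoa with both tight: 2.076 servings and 3.199 servings → $4.36.
peanut butter + kidney beans with both tight: 2.052 servings and 2.509 servings → $2.27.
salmon + quinoa with both tight: 0.3734 servings and 4.238 servings → $6.32.
salmon + kidney beans with both tight: 0.3678 servings and 3.312 servings → $3.53.
quinoa + kidney beans with both targets exact would need a negative amount; discard.
So the least-cost plan costs $2.00.

$2.00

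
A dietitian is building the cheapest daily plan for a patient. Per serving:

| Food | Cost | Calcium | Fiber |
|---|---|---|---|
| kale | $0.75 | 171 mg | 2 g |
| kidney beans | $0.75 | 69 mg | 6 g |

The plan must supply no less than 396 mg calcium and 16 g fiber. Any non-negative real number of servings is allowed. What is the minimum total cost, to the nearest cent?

$2.72

A basic optimal solution has at most two foods positive. Try each food alone and each pair with both targets met exactly.
kale only: max(396/171, 16/2) = 8 servings → $6.00.
kidney beans only: max(396/69, 16/6) = 5.739 servings → $4.30.
kale + kidney beans with both tight: 1.432 servings and 2.189 servings → $2.72.
Cheapest feasible corner: $2.72.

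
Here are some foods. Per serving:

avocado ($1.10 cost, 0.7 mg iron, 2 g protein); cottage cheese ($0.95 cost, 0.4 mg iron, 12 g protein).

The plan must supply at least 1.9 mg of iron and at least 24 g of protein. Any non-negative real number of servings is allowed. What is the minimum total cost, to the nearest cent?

The cheapest plan sits at a corner of the feasible region — with two constraints it uses at most two foods.
avocado only: max(1.9/0.7, 24/2) = 12 servings → $13.20.
cottage cheese only: max(1.9/0.4, 24/12) = 4.75 servings → $4.51.
avocado + cottage cheese with both tight: 1.737 servings and 1.711 servings → $3.54.
Cheapest feasible corner: $3.54.

$3.54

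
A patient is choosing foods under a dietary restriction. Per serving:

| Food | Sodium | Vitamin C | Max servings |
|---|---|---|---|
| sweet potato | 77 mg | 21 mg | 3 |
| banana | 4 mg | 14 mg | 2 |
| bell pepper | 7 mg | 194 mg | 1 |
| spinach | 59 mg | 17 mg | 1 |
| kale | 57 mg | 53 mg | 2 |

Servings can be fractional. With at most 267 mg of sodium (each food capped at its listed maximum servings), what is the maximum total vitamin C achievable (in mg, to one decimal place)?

Vitamin C per mg sodium: bell pepper 27.71, banana 3.5, kale 0.9298, spinach 0.2881, sweet potato 0.2727.
Take 1 serving of bell pepper: uses 7 mg sodium, +194.0 mg vitamin C (running total 194.0 mg).
Take 2 servings of banana: uses 8 mg sodium, +28.0 mg vitamin C (running total 222.0 mg).
Take 2 servings of kale: uses 114 mg sodium, +106.0 mg vitamin C (running total 328.0 mg).
Take 1 serving of spinach: uses 59 mg sodium, +17.0 mg vitamin C (running total 345.0 mg).
Take 1.026 servings of sweet potato: uses 79 mg sodium, +21.5 mg vitamin C (running total 366.5 mg).
Greedy by best ratio exhausts the sodium allowance optimally: 366.5 mg.

366.5 mg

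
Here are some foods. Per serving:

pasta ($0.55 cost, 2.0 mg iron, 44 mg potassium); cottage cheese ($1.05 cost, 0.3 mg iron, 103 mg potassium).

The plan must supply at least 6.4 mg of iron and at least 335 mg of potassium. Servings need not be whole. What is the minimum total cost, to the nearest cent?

This is a tiny linear program; its minimum lies at a vertex of the feasible set. List the vertices and price them.
pasta only: max(6.4/2.0, 335/44) = 7.614 servings → $4.19.
cottage cheese only: max(6.4/0.3, 335/103) = 21.33 servings → $22.40.
pasta + cottage cheese with both tight: 2.898 servings and 2.015 servings → $3.71.
Cheapest feasible corner: $3.71.

$3.71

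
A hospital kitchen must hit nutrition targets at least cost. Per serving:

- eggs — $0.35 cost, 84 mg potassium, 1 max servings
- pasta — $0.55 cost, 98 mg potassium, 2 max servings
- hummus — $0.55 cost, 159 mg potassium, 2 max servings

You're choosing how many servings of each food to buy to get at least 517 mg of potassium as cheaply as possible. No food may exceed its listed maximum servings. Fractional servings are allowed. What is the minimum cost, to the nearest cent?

Cost per mg of potassium: hummus $0.0035, eggs $0.0042, pasta $0.0056.
Take 2 servings of hummus: +318.0 mg potassium for $1.10 (total $1.10, still need 199.0 mg).
Take 1 serving of eggs: +84.0 mg potassium for $0.35 (total $1.45, still need 115.0 mg).
Take 1.173 servings of pasta: +115.0 mg potassium for $0.65 (total $2.10, still need 0.0 mg).
Greedy by cheapest-per-mg is optimal for a single linear constraint, so the minimum cost is $2.10.

$2.10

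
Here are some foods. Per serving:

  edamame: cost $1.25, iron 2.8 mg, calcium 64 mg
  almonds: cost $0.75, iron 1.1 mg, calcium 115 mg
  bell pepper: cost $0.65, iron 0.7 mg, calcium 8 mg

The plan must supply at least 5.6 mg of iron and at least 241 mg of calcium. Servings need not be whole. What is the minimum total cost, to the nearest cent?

edamame only: max(5.6/2.8, 241/64) = 3.766 servings → $4.71.
almonds only: max(5.6/1.1, 241/115) = 5.091 servings → $3.82.
bell pepper only: max(5.6/0.7, 241/8) = 30.12 servings → $19.58.
edamame + almonds with both tight: 1.506 servings and 1.258 servings → $2.83.
edamame + bell pepper with both targets exact would need a negative amount; discard.
almonds + bell pepper with both tight: 1.728 servings and 5.285 servings → $4.73.
So the least-cost plan costs $2.83.

$2.83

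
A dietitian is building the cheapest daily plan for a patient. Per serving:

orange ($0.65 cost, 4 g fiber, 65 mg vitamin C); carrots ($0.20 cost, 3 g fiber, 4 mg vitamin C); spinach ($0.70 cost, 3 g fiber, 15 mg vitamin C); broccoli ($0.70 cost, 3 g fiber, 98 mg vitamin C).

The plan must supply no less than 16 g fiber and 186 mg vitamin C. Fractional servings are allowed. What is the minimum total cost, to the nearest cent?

For a min-cost LP with two ≥-constraints, a basic feasible solution has at most two positive variables.
orange only: max(16/4, 186/65) = 4 servings → $2.60.
carrots only: max(16/3, 186/4) = 46.5 servings → $9.30.
spinach only: max(16/3, 186/15) = 12.4 servings → $8.68.
broccoli only: max(16/3, 186/98) = 5.333 servings → $3.73.
orange + carrots with both tight: 2.76 servings and 1.654 servings → $2.12.
orange + spinach with both tight: 2.356 servings and 2.193 servings → $3.07.
orange + broccoli: intersection lies outside the first quadrant.
carrots + spinach: intersection lies outside the first quadrant.
carrots + broccoli with both tight: 3.582 servings and 1.752 servings → $1.94.
spinach + broccoli with both tight: 4.056 servings and 1.277 servings → $3.73.
Cheapest feasible corner: $1.94.

$1.94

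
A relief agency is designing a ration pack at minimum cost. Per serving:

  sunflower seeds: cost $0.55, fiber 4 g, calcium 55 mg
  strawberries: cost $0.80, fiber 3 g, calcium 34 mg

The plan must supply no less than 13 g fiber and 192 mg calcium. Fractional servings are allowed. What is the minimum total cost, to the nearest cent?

$1.92

sunflower seeds only: max(13/4, 192/55) = 3.491 servings → $1.92.
strawberries only: max(13/3, 192/34) = 5.647 servings → $4.52.
sunflower seeds + strawberries with both targets exact would need a negative amount; discard.
So the least-cost plan costs $1.92.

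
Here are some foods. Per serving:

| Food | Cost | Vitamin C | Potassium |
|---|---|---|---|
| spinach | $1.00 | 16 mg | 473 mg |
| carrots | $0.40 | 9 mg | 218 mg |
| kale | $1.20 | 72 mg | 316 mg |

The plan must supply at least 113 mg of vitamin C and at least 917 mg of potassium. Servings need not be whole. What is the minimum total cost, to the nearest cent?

$2.47

Two binding constraints pin down two serving amounts, so the optimal mix uses at most two foods. The candidates are each food alone (scaled to the tighter of vitamin C/potassium) and each pair with both constraints tight.
spinach only: max(113/16, 917/473) = 7.062 servings → $7.06.
carrots only: max(113/9, 917/218) = 12.56 servings → $5.02.
kale only: max(113/72, 917/316) = 2.902 servings → $3.48.
spinach + carrots with both targets exact would need a negative amount; discard.
spinach + kale with both tight: 1.045 servings and 1.337 servings → $2.65.
carrots + kale with both tight: 2.359 servings and 1.275 servings → $2.47.
The minimum over all feasible corners is $2.47.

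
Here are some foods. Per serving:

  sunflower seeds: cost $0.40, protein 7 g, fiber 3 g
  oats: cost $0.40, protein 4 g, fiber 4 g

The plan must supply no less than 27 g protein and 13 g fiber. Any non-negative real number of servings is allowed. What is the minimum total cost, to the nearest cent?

$1.65

For a min-cost LP with two ≥-constraints, a basic feasible solution has at most two positive variables.
sunflower seeds only: max(27/7, 13/3) = 4.333 servings → $1.73.
oats only: max(27/4, 13/4) = 6.75 servings → $2.70.
sunflower seeds + oats with both tight: 3.5 servings and 0.625 servings → $1.65.
Cheapest feasible corner: $1.65.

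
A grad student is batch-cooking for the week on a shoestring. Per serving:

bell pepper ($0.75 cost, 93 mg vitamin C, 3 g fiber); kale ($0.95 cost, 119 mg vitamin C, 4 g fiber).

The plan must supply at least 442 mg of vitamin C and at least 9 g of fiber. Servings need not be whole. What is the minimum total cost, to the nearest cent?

For a min-cost LP with two ≥-constraints, a basic feasible solution has at most two positive variables.
bell pepper only: max(442/93, 9/3) = 4.753 servings → $3.56.
kale only: max(442/119, 9/4) = 3.714 servings → $3.53.
bell pepper + kale: intersection lies outside the first quadrant.
So the least-cost plan costs $3.53.

$3.53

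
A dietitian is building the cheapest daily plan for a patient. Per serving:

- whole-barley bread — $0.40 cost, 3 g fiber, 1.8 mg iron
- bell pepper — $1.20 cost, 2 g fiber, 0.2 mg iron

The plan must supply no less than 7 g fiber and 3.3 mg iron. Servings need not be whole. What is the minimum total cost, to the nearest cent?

$0.93

The cheapest plan sits at a corner of the feasible region — with two constraints it uses at most two foods.
whole-barley bread only: max(7/3, 3.3/1.8) = 2.333 servings → $0.93.
bell pepper only: max(7/2, 3.3/0.2) = 16.5 servings → $19.80.
whole-barley bread + bell pepper with both tight: 1.733 servings and 0.9 servings → $1.77.
So the least-cost plan costs $0.93.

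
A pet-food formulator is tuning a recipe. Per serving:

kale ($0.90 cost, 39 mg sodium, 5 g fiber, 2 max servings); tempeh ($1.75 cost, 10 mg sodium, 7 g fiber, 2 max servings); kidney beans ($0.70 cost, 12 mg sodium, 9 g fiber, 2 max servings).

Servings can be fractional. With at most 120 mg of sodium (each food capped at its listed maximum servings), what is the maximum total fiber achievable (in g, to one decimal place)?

Fiber per mg sodium: kidney beans 0.75, tempeh 0.7, kale 0.1282.
Take 2 servings of kidney beans: uses 24 mg sodium, +18.0 g fiber (running total 18.0 g).
Take 2 servings of tempeh: uses 20 mg sodium, +14.0 g fiber (running total 32.0 g).
Take 1.949 servings of kale: uses 76 mg sodium, +9.7 g fiber (running total 41.7 g).
Filling greedily by fiber-per-mg sodium is optimal for one linear limit, giving 41.7 g.

41.7 g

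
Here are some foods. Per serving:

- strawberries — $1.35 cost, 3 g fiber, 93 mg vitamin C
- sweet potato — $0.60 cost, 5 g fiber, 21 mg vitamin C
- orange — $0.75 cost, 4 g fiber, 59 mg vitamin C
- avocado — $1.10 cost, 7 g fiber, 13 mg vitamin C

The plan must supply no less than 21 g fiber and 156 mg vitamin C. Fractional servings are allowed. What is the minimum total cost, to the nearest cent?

strawberries only: max(21/3, 156/93) = 7 servings → $9.45.
sweet potato only: max(21/5, 156/21) = 7.429 servings → $4.46.
orange only: max(21/4, 156/59) = 5.25 servings → $3.94.
avocado only: max(21/7, 156/13) = 12 servings → $13.20.
strawberries + sweet potato with both tight: 0.8433 servings and 3.694 servings → $3.35.
strawberries + orange with both targets exact would need a negative amount; discard.
strawberries + avocado with both tight: 1.338 servings and 2.426 servings → $4.48.
sweet potato + orange with both tight: 2.915 servings and 1.607 servings → $2.95.
sweet potato + avocado with both targets exact would need a negative amount; discard.
orange + avocado with both tight: 2.269 servings and 1.704 servings → $3.58.
So the least-cost plan costs $2.95.

$2.95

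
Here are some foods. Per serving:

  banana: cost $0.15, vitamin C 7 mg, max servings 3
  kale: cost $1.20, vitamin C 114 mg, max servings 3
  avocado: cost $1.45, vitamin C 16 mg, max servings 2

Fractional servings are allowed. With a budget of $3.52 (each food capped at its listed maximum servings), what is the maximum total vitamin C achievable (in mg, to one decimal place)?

Vitamin C per dollar: kale 95, banana 46.67, avocado 11.03.
Take 2.933 servings of kale: spends $3.52, +334.4 mg vitamin C (running total 334.4 mg).
Greedy by best ratio exhausts the cost allowance optimally: 334.4 mg.

334.4 mg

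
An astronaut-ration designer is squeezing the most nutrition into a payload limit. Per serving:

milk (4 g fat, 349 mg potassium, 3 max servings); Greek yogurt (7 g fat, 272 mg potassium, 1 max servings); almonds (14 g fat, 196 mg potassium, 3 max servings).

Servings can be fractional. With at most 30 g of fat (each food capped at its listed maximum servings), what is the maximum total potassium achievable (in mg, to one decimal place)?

Potassium per g fat: milk 87.25, Greek yogurt 38.86, almonds 14.
Take 3 servings of milk: uses 12 g fat, +1047.0 mg potassium (running total 1047.0 mg).
Take 1 serving of Greek yogurt: uses 7 g fat, +272.0 mg potassium (running total 1319.0 mg).
Take 0.7857 servings of almonds: uses 11 g fat, +154.0 mg potassium (running total 1473.0 mg).
Filling greedily by potassium-per-g fat is optimal for one linear limit, giving 1473.0 mg.

1473.0 mg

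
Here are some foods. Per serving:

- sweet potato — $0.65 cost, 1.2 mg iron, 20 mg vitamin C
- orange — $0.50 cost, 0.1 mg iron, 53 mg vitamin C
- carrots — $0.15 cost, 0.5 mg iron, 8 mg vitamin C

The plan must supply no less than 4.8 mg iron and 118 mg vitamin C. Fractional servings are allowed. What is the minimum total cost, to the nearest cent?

Minimising a linear cost over {iron ≥ 4.8, vitamin C ≥ 118, servings ≥ 0} — the optimum is at a vertex, using one or two foods.
sweet potato only: max(4.8/1.2, 118/20) = 5.9 servings → $3.83.
orange only: max(4.8/0.1, 118/53) = 48 servings → $24.00.
carrots only: max(4.8/0.5, 118/8) = 14.75 servings → $2.21.
sweet potato + orange with both tight: 3.938 servings and 0.7403 servings → $2.93.
sweet potato + carrots: intersection lies outside the first quadrant.
orange + carrots with both tight: 0.8016 servings and 9.44 servings → $1.82.
The minimum over all feasible corners is $1.82.

$1.82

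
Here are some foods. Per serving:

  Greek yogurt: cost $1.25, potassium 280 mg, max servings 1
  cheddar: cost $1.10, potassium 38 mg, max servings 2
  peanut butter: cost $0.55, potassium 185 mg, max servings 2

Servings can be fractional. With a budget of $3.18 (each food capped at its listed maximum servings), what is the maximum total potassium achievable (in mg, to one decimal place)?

678.7 mg

Potassium per dollar: peanut butter 336.4, Greek yogurt 224, cheddar 34.55.
Take 2 servings of peanut butter: spends $1.10, +370.0 mg potassium (running total 370.0 mg).
Take 1 serving of Greek yogurt: spends $1.25, +280.0 mg potassium (running total 650.0 mg).
Take 0.7545 servings of cheddar: spends $0.83, +28.7 mg potassium (running total 678.7 mg).
Filling greedily by potassium-per-dollar is optimal for one linear limit, giving 678.7 mg.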